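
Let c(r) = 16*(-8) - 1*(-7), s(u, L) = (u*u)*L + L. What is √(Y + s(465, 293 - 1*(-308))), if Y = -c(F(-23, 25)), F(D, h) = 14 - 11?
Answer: √129951947 ≈ 11400.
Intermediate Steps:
s(u, L) = L + L*u² (s(u, L) = u²*L + L = L*u² + L = L + L*u²)
F(D, h) = 3
c(r) = -121 (c(r) = -128 + 7 = -121)
Y = 121 (Y = -1*(-121) = 121)
√(Y + s(465, 293 - 1*(-308))) = √(121 + (293 - 1*(-308))*(1 + 465²)) = √(121 + (293 + 308)*(1 + 216225)) = √(121 + 601*216226) = √(121 + 129951826) = √129951947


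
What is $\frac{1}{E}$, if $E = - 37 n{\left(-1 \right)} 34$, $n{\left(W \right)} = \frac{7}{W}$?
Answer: $\frac{1}{8806} \approx 0.00011356$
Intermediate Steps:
$E = 8806$ ($E = - 37 \frac{7}{-1} \cdot 34 = - 37 \cdot 7 \left(-1\right) 34 = \left(-37\right) \left(-7\right) 34 = 259 \cdot 34 = 8806$)
$\frac{1}{E} = \frac{1}{8806}$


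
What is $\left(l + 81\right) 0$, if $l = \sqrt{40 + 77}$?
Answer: $0$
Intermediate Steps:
$l = 3 \sqrt{13}$ ($l = \sqrt{117} = 3 \sqrt{13} \approx 10.817$)
$\left(l + 81\right) 0 = \left(3 \sqrt{13} + 81\right) 0 = \left(81 + 3 \sqrt{13}\right) 0 = 0$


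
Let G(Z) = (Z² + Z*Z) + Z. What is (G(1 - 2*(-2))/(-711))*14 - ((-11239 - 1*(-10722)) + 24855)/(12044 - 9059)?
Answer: -6534256/707445 ≈ -9.2364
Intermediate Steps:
G(Z) = Z + 2*Z² (G(Z) = (Z² + Z²) + Z = 2*Z² + Z = Z + 2*Z²)
(G(1 - 2*(-2))/(-711))*14 - ((-11239 - 1*(-10722)) + 24855)/(12044 - 9059) = (((1 - 2*(-2))*(1 + 2*(1 - 2*(-2))))/(-711))*14 - ((-11239 - 1*(-10722)) + 24855)/(12044 - 9059) = (((1 + 4)*(1 + 2*(1 + 4)))*(-1/711))*14 - ((-11239 + 10722) + 24855)/2985 = ((5*(1 + 2*5))*(-1/711))*14 - (-517 + 24855)/2985 = ((5*(1 + 10))*(-1/711))*14 - 24338/2985 = ((5*11)*(-1/711))*14 - 1*24338/2985 = (55*(-1/711))*14 - 24338/2985 = -55/711*14 - 24338/2985 = -770/711 - 24338/2985 = -6534256/707445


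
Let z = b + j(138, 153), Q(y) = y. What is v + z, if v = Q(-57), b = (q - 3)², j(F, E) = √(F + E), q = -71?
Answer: 5419 + √291 ≈ 5436.1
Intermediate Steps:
j(F, E) = √(E + F)
b = 5476 (b = (-71 - 3)² = (-74)² = 5476)
v = -57
z = 5476 + √291 (z = 5476 + √(153 + 138) = 5476 + √291 ≈ 5493.1)
v + z = -57 + (5476 + √291) = 5419 + √291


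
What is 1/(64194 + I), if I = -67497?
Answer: -1/3303 ≈ -0.00030276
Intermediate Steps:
1/(64194 + I) = 1/(64194 - 67497) = 1/(-3303) = -1/3303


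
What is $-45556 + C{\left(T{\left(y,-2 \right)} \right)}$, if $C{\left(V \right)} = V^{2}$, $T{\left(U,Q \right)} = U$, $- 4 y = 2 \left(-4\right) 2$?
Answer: $-45540$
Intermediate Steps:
$y = 4$ ($y = - \frac{2 \left(-4\right) 2}{4} = - \frac{\left(-8\right) 2}{4} = \left(- \frac{1}{4}\right) \left(-16\right) = 4$)
$-45556 + C{\left(T{\left(y,-2 \right)} \right)} = -45556 + 4^{2} = -45556 + 16 = -45540$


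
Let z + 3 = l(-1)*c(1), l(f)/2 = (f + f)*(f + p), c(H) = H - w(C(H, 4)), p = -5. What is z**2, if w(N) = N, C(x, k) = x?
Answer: 9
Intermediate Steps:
c(H) = 0 (c(H) = H - H = 0)
l(f) = 4*f*(-5 + f) (l(f) = 2*((f + f)*(f - 5)) = 2*((2*f)*(-5 + f)) = 2*(2*f*(-5 + f)) = 4*f*(-5 + f))
z = -3 (z = -3 + (4*(-1)*(-5 - 1))*0 = -3 + (4*(-1)*(-6))*0 = -3 + 24*0 = -3 + 0 = -3)
z**2 = (-3)**2 = 9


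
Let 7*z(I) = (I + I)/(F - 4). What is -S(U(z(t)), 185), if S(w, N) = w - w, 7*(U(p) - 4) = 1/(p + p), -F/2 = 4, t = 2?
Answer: 0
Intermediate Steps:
F = -8 (F = -2*4 = -8)
z(I) = -I/42 (z(I) = ((I + I)/(-8 - 4))/7 = ((2*I)/(-12))/7 = ((2*I)*(-1/12))/7 = (-I/6)/7 = -I/42)
U(p) = 4 + 1/(14*p) (U(p) = 4 + 1/(7*(p + p)) = 4 + 1/(7*((2*p))) = 4 + (1/(2*p))/7 = 4 + 1/(14*p))
S(w, N) = 0
-S(U(z(t)), 185) = -1*0 = 0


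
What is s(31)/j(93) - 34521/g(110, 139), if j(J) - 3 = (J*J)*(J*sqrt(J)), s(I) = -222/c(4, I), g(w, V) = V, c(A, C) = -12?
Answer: -1384754383616059615/5575761400962648 + 3306801*sqrt(93)/13371130457944 ≈ -248.35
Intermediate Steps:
s(I) = 37/2 (s(I) = -222/(-12) = -222*(-1/12) = 37/2)
j(J) = 3 + J**(7/2) (j(J) = 3 + (J*J)*(J*sqrt(J)) = 3 + J**2*J**(3/2) = 3 + J**(7/2))
s(31)/j(93) - 34521/g(110, 139) = 37/(2*(3 + 93**(7/2))) - 34521/139 = 37/(2*(3 + 804357*sqrt(93))) - 34521*1/139 = 37/(2*(3 + 804357*sqrt(93))) - 34521/139 = -34521/139 + 37/(2*(3 + 804357*sqrt(93)))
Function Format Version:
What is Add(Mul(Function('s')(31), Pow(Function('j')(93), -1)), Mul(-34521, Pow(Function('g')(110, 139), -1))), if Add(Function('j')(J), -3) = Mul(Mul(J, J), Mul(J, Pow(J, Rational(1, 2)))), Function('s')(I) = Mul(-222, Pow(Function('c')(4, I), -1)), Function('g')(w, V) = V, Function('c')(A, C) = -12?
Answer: Add(Rational(-1384754383616059615, 5575761400962648), Mul(Rational(3306801, 13371130457944), Pow(93, Rational(1, 2)))) ≈ -248.35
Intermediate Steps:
Function('s')(I) = Rational(37, 2) (Function('s')(I) = Mul(-222, Pow(-12, -1)) = Mul(-222, Rational(-1, 12)) = Rational(37, 2))
Function('j')(J) = Add(3, Pow(J, Rational(7, 2))) (Function('j')(J) = Add(3, Mul(Mul(J, J), Mul(J, Pow(J, Rational(1, 2))))) = Add(3, Mul(Pow(J, 2), Pow(J, Rational(3, 2)))) = Add(3, Pow(J, Rational(7, 2))))
Add(Mul(Function('s')(31), Pow(Function('j')(93), -1)), Mul(-34521, Pow(Function('g')(110, 139), -1))) = Add(Mul(Rational(37, 2), Pow(Add(3, Pow(93, Rational(7, 2))), -1)), Mul(-34521, Pow(139, -1))) = Add(Mul(Rational(37, 2), Pow(Add(3, Mul(804357, Pow(93, Rational(1, 2)))), -1)), Mul(-34521, Rational(1, 139))) = Add(Mul(Rational(37, 2), Pow(Add(3, Mul(804357, Pow(93, Rational(1, 2)))), -1)), Rational(-34521, 139)) = Add(Rational(-34521, 139), Mul(Rational(37, 2), Pow(Add(3, Mul(804357, Pow(93, Rational(1, 2)))), -1)))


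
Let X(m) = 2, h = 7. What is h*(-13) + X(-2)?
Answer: -89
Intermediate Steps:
h*(-13) + X(-2) = 7*(-13) + 2 = -91 + 2 = -89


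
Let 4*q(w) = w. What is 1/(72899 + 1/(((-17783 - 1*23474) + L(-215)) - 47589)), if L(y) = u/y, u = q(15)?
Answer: 15281515/1114007161813 ≈ 1.3718e-5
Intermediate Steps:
q(w) = w/4
u = 15/4 (u = (¼)*15 = 15/4 ≈ 3.7500)
L(y) = 15/(4*y)
1/(72899 + 1/(((-17783 - 1*23474) + L(-215)) - 47589)) = 1/(72899 + 1/(((-17783 - 1*23474) + (15/4)/(-215)) - 47589)) = 1/(72899 + 1/(((-17783 - 23474) + (15/4)*(-1/215)) - 47589)) = 1/(72899 + 1/((-41257 - 3/172) - 47589)) = 1/(72899 + 1/(-7096207/172 - 47589)) = 1/(72899 + 1/(-15281515/172)) = 1/(72899 - 172/15281515) = 1/(1114007161813/15281515) = 15281515/1114007161813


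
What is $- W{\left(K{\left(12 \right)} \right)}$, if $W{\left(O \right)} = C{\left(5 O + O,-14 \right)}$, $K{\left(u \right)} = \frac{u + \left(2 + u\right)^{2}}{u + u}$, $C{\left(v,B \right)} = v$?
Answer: $-52$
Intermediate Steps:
$K{\left(u \right)} = \frac{u + \left(2 + u\right)^{2}}{2 u}$
$W{\left(O \right)} = 6 O$ ($W{\left(O \right)} = 5 O + O = 6 O$)
$- W{\left(K{\left(12 \right)} \right)} = - 6 \frac{12 + \left(2 + 12\right)^{2}}{2 \cdot 12} = - 6 \cdot \frac{1}{2} \cdot \frac{1}{12} \left(12 + 14^{2}\right) = - 6 \cdot \frac{1}{2} \cdot \frac{1}{12} \left(12 + 196\right) = - 6 \cdot \frac{1}{2} \cdot \frac{1}{12} \cdot 208 = - \frac{6 \cdot 26}{3} = \left(-1\right) 52 = -52$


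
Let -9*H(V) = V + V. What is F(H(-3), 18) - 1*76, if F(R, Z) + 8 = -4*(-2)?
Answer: -76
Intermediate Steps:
H(V) = -2*V/9 (H(V) = -(V + V)/9 = -2*V/9)
F(R, Z) = 0 (F(R, Z) = -8 - 4*(-2) = -8 + 8 = 0)
F(H(-3), 18) - 1*76 = 0 - 1*76 = 0 - 76 = -76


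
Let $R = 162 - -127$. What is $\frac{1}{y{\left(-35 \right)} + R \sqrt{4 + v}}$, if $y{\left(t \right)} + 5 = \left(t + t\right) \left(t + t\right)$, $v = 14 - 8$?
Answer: $\frac{979}{4625163} - \frac{289 \sqrt{10}}{23125815} \approx 0.00017215$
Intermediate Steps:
$v = 6$
$y{\left(t \right)} = -5 + 4 t^{2}$ ($y{\left(t \right)} = -5 + \left(t + t\right) \left(t + t\right) = -5 + 2 t 2 t = -5 + 4 t^{2}$)
$R = 289$ ($R = 162 + 127 = 289$)
$\frac{1}{y{\left(-35 \right)} + R \sqrt{4 + v}} = \frac{1}{\left(-5 + 4 \left(-35\right)^{2}\right) + 289 \sqrt{4 + 6}} = \frac{1}{\left(-5 + 4 \cdot 1225\right) + 289 \sqrt{10}} = \frac{1}{\left(-5 + 4900\right) + 289 \sqrt{10}} = \frac{1}{4895 + 289 \sqrt{10}}$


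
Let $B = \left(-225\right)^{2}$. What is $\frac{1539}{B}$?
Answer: $\frac{19}{625} \approx 0.0304$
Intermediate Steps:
$B = 50625$
$\frac{1539}{B} = \frac{1539}{50625} = 1539 \cdot \frac{1}{50625} = \frac{19}{625}$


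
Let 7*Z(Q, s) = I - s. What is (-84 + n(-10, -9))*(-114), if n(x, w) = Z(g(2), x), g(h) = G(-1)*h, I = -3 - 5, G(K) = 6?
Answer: 66804/7 ≈ 9543.4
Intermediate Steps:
I = -8
g(h) = 6*h
Z(Q, s) = -8/7 - s/7 (Z(Q, s) = (-8 - s)/7 = -8/7 - s/7)
n(x, w) = -8/7 - x/7
(-84 + n(-10, -9))*(-114) = (-84 + (-8/7 - ⅐*(-10)))*(-114) = (-84 + (-8/7 + 10/7))*(-114) = (-84 + 2/7)*(-114) = -586/7*(-114) = 66804/7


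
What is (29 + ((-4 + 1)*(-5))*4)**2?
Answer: 7921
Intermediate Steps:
(29 + ((-4 + 1)*(-5))*4)**2 = (29 - 3*(-5)*4)**2 = (29 + 15*4)**2 = (29 + 60)**2 = 89**2 = 7921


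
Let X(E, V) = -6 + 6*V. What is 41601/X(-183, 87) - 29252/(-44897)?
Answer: 627618043/7722284 ≈ 81.274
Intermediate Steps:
41601/X(-183, 87) - 29252/(-44897) = 41601/(-6 + 6*87) - 29252/(-44897) = 41601/(-6 + 522) - 29252*(-1/44897) = 41601/516 + 29252/44897 = 41601*(1/516) + 29252/44897 = 13867/172 + 29252/44897 = 627618043/7722284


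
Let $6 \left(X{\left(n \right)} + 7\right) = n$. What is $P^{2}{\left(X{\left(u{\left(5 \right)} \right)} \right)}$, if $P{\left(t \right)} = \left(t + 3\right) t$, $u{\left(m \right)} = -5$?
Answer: $\frac{1857769}{1296} \approx 1433.5$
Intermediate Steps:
$X{\left(n \right)} = -7 + \frac{n}{6}$
$P{\left(t \right)} = t \left(3 + t\right)$ ($P{\left(t \right)} = \left(3 + t\right) t = t \left(3 + t\right)$)
$P^{2}{\left(X{\left(u{\left(5 \right)} \right)} \right)} = \left(\left(-7 + \frac{1}{6} \left(-5\right)\right) \left(3 + \left(-7 + \frac{1}{6} \left(-5\right)\right)\right)\right)^{2} = \left(\left(-7 - \frac{5}{6}\right) \left(3 - \frac{47}{6}\right)\right)^{2} = \left(- \frac{47 \left(3 - \frac{47}{6}\right)}{6}\right)^{2} = \left(\left(- \frac{47}{6}\right) \left(- \frac{29}{6}\right)\right)^{2} = \left(\frac{1363}{36}\right)^{2} = \frac{1857769}{1296}$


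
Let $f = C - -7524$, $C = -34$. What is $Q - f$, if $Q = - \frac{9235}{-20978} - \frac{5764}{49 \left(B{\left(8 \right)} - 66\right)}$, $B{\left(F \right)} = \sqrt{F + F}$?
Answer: $- \frac{238598722619}{31865582} \approx -7487.7$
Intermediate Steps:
$f = 7490$ ($f = -34 - -7524 = -34 + 7524 = 7490$)
$B{\left(F \right)} = \sqrt{2} \sqrt{F}$ ($B{\left(F \right)} = \sqrt{2 F} = \sqrt{2} \sqrt{F}$)
$Q = \frac{74486561}{31865582}$ ($Q = - \frac{9235}{-20978} - \frac{5764}{49 \left(\sqrt{2} \sqrt{8} - 66\right)} = \left(-9235\right) \left(- \frac{1}{20978}\right) - \frac{5764}{49 \left(\sqrt{2} \cdot 2 \sqrt{2} - 66\right)} = \frac{9235}{20978} - \frac{5764}{49 \left(4 - 66\right)} = \frac{9235}{20978} - \frac{5764}{49 \left(-62\right)} = \frac{9235}{20978} - \frac{5764}{-3038} = \frac{9235}{20978} - - \frac{2882}{1519} = \frac{9235}{20978} + \frac{2882}{1519} = \frac{74486561}{31865582} \approx 2.3375$)
$Q - f = \frac{74486561}{31865582} - 7490 = - \frac{238598722619}{31865582}$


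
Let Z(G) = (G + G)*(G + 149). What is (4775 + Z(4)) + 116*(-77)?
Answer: -2933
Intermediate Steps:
Z(G) = 2*G*(149 + G) (Z(G) = (2*G)*(149 + G) = 2*G*(149 + G))
(4775 + Z(4)) + 116*(-77) = (4775 + 2*4*(149 + 4)) + 116*(-77) = (4775 + 2*4*153) - 8932 = (4775 + 1224) - 8932 = 5999 - 8932 = -2933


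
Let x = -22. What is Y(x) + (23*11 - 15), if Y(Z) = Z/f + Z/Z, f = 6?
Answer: 706/3 ≈ 235.33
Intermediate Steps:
Y(Z) = 1 + Z/6 (Y(Z) = Z/6 + Z/Z = Z*(⅙) + 1 = Z/6 + 1 = 1 + Z/6)
Y(x) + (23*11 - 15) = (1 + (⅙)*(-22)) + (23*11 - 15) = (1 - 11/3) + (253 - 15) = -8/3 + 238 = 706/3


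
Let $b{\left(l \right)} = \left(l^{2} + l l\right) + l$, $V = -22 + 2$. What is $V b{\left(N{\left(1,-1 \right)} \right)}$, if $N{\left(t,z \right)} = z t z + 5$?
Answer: $-1560$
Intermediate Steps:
$V = -20$
$N{\left(t,z \right)} = 5 + t z^{2}$ ($N{\left(t,z \right)} = t z z + 5 = t z^{2} + 5 = 5 + t z^{2}$)
$b{\left(l \right)} = l + 2 l^{2}$ ($b{\left(l \right)} = \left(l^{2} + l^{2}\right) + l = 2 l^{2} + l = l + 2 l^{2}$)
$V b{\left(N{\left(1,-1 \right)} \right)} = - 20 \left(5 + 1 \left(-1\right)^{2}\right) \left(1 + 2 \left(5 + 1 \left(-1\right)^{2}\right)\right) = - 20 \left(5 + 1 \cdot 1\right) \left(1 + 2 \left(5 + 1 \cdot 1\right)\right) = - 20 \left(5 + 1\right) \left(1 + 2 \left(5 + 1\right)\right) = - 20 \cdot 6 \left(1 + 2 \cdot 6\right) = - 20 \cdot 6 \left(1 + 12\right) = - 20 \cdot 6 \cdot 13 = \left(-20\right) 78 = -1560$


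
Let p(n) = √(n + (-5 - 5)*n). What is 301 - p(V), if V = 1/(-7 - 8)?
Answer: 301 - √15/5 ≈ 300.23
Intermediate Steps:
V = -1/15 (V = 1/(-15) = -1/15 ≈ -0.066667)
p(n) = 3*√(-n) (p(n) = √(n - 10*n) = √(-9*n) = 3*√(-n))
301 - p(V) = 301 - 3*√(-1*(-1/15)) = 301 - 3*√(1/15) = 301 - 3*√15/15 = 301 - √15/5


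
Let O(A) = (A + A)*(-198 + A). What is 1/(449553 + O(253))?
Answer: 1/477383 ≈ 2.0948e-6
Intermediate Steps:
O(A) = 2*A*(-198 + A) (O(A) = (2*A)*(-198 + A) = 2*A*(-198 + A))
1/(449553 + O(253)) = 1/(449553 + 2*253*(-198 + 253)) = 1/(449553 + 2*253*55) = 1/(449553 + 27830) = 1/477383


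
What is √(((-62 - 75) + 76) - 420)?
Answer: I*√481 ≈ 21.932*I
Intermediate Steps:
√(((-62 - 75) + 76) - 420) = √((-137 + 76) - 420) = √(-61 - 420) = √(-481) = I*√481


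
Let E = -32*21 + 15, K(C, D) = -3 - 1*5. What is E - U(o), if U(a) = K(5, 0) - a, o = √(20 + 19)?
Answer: -649 + √39 ≈ -642.75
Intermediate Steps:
K(C, D) = -8 (K(C, D) = -3 - 5 = -8)
o = √39 ≈ 6.2450
E = -657 (E = -672 + 15 = -657)
U(a) = -8 - a
E - U(o) = -657 - (-8 - √39) = -657 + (8 + √39) = -649 + √39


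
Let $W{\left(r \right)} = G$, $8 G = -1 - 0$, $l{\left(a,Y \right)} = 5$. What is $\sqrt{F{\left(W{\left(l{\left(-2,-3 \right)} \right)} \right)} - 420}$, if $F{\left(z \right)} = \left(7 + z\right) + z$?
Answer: $\frac{i \sqrt{1653}}{2} \approx 20.329 i$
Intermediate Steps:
$G = - \frac{1}{8}$ ($G = \frac{-1 - 0}{8} = \frac{-1 + 0}{8} = \frac{1}{8} \left(-1\right) = - \frac{1}{8} \approx -0.125$)
$W{\left(r \right)} = - \frac{1}{8}$
$F{\left(z \right)} = 7 + 2 z$
$\sqrt{F{\left(W{\left(l{\left(-2,-3 \right)} \right)} \right)} - 420} = \sqrt{\left(7 + 2 \left(- \frac{1}{8}\right)\right) - 420} = \sqrt{\left(7 - \frac{1}{4}\right) - 420} = \sqrt{\frac{27}{4} - 420} = \sqrt{- \frac{1653}{4}} = \frac{i \sqrt{1653}}{2}$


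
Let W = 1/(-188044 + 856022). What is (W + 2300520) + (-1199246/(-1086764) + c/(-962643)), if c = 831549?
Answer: 66984986879971632186502/29117321258236519 ≈ 2.3005e+6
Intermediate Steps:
W = 1/667978 ≈ 1.4971e-6
(W + 2300520) + (-1199246/(-1086764) + c/(-962643)) = (1/667978 + 2300520) + (-1199246/(-1086764) + 831549/(-962643)) = 1536696748561/667978 + (-1199246*(-1/1086764) + 831549*(-1/962643)) = 1536696748561/667978 + (599623/543382 - 277183/320881) = 1536696748561/667978 + 41791374957/174360959542 = 66984986879971632186502/29117321258236519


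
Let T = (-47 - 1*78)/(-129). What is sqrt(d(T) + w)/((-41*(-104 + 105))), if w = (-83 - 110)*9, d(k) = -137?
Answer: -I*sqrt(1874)/41 ≈ -1.0558*I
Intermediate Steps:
T = 125/129 (T = (-47 - 78)*(-1/129) = -125*(-1/129) = 125/129 ≈ 0.96899)
w = -1737 (w = -193*9 = -1737)
sqrt(d(T) + w)/((-41*(-104 + 105))) = sqrt(-137 - 1737)/((-41*(-104 + 105))) = sqrt(-1874)/((-41*1)) = (I*sqrt(1874))/(-41) = (I*sqrt(1874))*(-1/41) = -I*sqrt(1874)/41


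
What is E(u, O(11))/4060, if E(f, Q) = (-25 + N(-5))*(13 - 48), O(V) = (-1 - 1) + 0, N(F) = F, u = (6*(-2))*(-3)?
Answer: 15/58 ≈ 0.25862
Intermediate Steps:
u = 36 (u = -12*(-3) = 36)
O(V) = -2 (O(V) = -2 + 0 = -2)
E(f, Q) = 1050 (E(f, Q) = (-25 - 5)*(13 - 48) = -30*(-35) = 1050)
E(u, O(11))/4060 = 1050/4060 = 1050*(1/4060) = 15/58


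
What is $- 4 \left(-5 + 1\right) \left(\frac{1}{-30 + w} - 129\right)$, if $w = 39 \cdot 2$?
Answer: $- \frac{6191}{3} \approx -2063.7$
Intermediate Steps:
$w = 78$
$- 4 \left(-5 + 1\right) \left(\frac{1}{-30 + w} - 129\right) = - 4 \left(-5 + 1\right) \left(\frac{1}{-30 + 78} - 129\right) = \left(-4\right) \left(-4\right) \left(\frac{1}{48} - 129\right) = 16 \left(\frac{1}{48} - 129\right) = 16 \left(- \frac{6191}{48}\right) = - \frac{6191}{3}$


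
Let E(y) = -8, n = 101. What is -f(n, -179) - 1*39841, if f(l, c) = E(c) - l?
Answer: -39732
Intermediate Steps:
f(l, c) = -8 - l
-f(n, -179) - 1*39841 = -(-8 - 1*101) - 1*39841 = -(-8 - 101) - 39841 = -1*(-109) - 39841 = 109 - 39841 = -39732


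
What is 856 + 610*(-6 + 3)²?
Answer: 6346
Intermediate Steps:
856 + 610*(-6 + 3)² = 856 + 610*(-3)² = 856 + 610*9 = 856 + 5490 = 6346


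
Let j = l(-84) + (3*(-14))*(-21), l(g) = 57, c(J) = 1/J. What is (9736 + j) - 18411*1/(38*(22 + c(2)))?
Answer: 159802/15 ≈ 10653.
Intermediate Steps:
j = 939 (j = 57 + (3*(-14))*(-21) = 57 - 42*(-21) = 57 + 882 = 939)
(9736 + j) - 18411*1/(38*(22 + c(2))) = (9736 + 939) - 18411*1/(38*(22 + 1/2)) = 10675 - 18411*1/(38*(22 + 1/2)) = 10675 - 18411/((45/2)*38) = 10675 - 18411/855 = 10675 - 18411*1/855 = 10675 - 323/15 = 159802/15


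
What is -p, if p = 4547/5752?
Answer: -4547/5752 ≈ -0.79051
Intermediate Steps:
p = 4547/5752 (p = 4547*(1/5752) = 4547/5752 ≈ 0.79051)
-p = -1*4547/5752 = -4547/5752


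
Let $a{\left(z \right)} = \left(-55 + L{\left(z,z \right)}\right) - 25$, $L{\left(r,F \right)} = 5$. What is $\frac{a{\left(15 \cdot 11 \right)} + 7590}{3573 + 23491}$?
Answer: $\frac{7515}{27064} \approx 0.27768$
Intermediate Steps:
$a{\left(z \right)} = -75$ ($a{\left(z \right)} = \left(-55 + 5\right) - 25 = -50 - 25 = -75$)
$\frac{a{\left(15 \cdot 11 \right)} + 7590}{3573 + 23491} = \frac{-75 + 7590}{3573 + 23491} = \frac{7515}{27064}$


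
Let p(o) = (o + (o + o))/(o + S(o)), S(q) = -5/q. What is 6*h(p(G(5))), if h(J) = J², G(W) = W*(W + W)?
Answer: 13500000/249001 ≈ 54.217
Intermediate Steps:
G(W) = 2*W² (G(W) = W*(2*W) = 2*W²)
p(o) = 3*o/(o - 5/o) (p(o) = (o + (o + o))/(o - 5/o) = (o + 2*o)/(o - 5/o) = (3*o)/(o - 5/o) = 3*o/(o - 5/o))
6*h(p(G(5))) = 6*(3*(2*5²)²/(-5 + (2*5²)²))² = 6*(3*(2*25)²/(-5 + (2*25)²))² = 6*(3*50²/(-5 + 50²))² = 6*(3*2500/(-5 + 2500))² = 6*(3*2500/2495)² = 6*(3*2500*(1/2495))² = 6*(1500/499)² = 6*(2250000/249001) = 13500000/249001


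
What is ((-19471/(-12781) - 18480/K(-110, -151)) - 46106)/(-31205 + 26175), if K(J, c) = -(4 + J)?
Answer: 6269789227/681457358 ≈ 9.2006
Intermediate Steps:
K(J, c) = -4 - J
((-19471/(-12781) - 18480/K(-110, -151)) - 46106)/(-31205 + 26175) = ((-19471/(-12781) - 18480/(-4 - 1*(-110))) - 46106)/(-31205 + 26175) = ((-19471*(-1/12781) - 18480/(-4 + 110)) - 46106)/(-5030) = ((19471/12781 - 18480/106) - 46106)*(-1/5030) = ((19471/12781 - 18480*1/106) - 46106)*(-1/5030) = ((19471/12781 - 9240/53) - 46106)*(-1/5030) = (-117064477/677393 - 46106)*(-1/5030) = -31348946135/677393*(-1/5030) = 6269789227/681457358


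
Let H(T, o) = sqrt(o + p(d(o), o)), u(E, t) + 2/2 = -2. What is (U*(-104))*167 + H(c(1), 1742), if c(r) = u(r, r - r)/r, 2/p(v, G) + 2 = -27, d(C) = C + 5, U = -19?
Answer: 329992 + 2*sqrt(366241)/29 ≈ 3.3003e+5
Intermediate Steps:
u(E, t) = -3 (u(E, t) = -1 - 2 = -3)
d(C) = 5 + C
p(v, G) = -2/29 (p(v, G) = 2/(-2 - 27) = 2/(-29) = 2*(-1/29) = -2/29)
c(r) = -3/r
H(T, o) = sqrt(-2/29 + o) (H(T, o) = sqrt(o - 2/29) = sqrt(-2/29 + o))
(U*(-104))*167 + H(c(1), 1742) = -19*(-104)*167 + sqrt(-58 + 841*1742)/29 = 1976*167 + sqrt(-58 + 1465022)/29 = 329992 + sqrt(1464964)/29 = 329992 + (2*sqrt(366241))/29 = 329992 + 2*sqrt(366241)/29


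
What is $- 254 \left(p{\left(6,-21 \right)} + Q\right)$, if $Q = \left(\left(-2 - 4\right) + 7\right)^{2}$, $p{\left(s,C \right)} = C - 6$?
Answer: $6604$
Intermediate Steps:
$p{\left(s,C \right)} = -6 + C$
$Q = 1$ ($Q = \left(-6 + 7\right)^{2} = 1^{2} = 1$)
$- 254 \left(p{\left(6,-21 \right)} + Q\right) = - 254 \left(\left(-6 - 21\right) + 1\right) = - 254 \left(-27 + 1\right) = \left(-254\right) \left(-26\right) = 6604$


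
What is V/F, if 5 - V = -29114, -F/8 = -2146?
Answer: 787/464 ≈ 1.6961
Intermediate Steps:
F = 17168 (F = -8*(-2146) = 17168)
V = 29119 (V = 5 - 1*(-29114) = 5 + 29114 = 29119)
V/F = 29119/17168 = 29119*(1/17168) = 787/464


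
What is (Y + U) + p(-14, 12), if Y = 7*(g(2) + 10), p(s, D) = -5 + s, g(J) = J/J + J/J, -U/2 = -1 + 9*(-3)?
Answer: 121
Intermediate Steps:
U = 56 (U = -2*(-1 + 9*(-3)) = -2*(-1 - 27) = -2*(-28) = 56)
g(J) = 2 (g(J) = 1 + 1 = 2)
Y = 84 (Y = 7*(2 + 10) = 7*12 = 84)
(Y + U) + p(-14, 12) = (84 + 56) + (-5 - 14) = 140 - 19 = 121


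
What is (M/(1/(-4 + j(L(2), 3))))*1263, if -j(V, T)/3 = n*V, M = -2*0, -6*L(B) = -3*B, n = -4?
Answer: 0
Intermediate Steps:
L(B) = B/2 (L(B) = -(-1)*B/2 = B/2)
M = 0
j(V, T) = 12*V (j(V, T) = -(-12)*V = 12*V)
(M/(1/(-4 + j(L(2), 3))))*1263 = (0/(1/(-4 + 12*((½)*2))))*1263 = (0/(1/(-4 + 12*1)))*1263 = (0/(1/(-4 + 12)))*1263 = (0/(1/8))*1263 = (0/(⅛))*1263 = (0*8)*1263 = 0*1263 = 0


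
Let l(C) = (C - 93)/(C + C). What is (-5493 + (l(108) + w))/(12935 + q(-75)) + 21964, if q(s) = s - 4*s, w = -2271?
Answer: 20810770277/947520 ≈ 21963.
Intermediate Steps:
l(C) = (-93 + C)/(2*C) (l(C) = (-93 + C)/((2*C)) = (-93 + C)*(1/(2*C)) = (-93 + C)/(2*C))
q(s) = -3*s
(-5493 + (l(108) + w))/(12935 + q(-75)) + 21964 = (-5493 + ((½)*(-93 + 108)/108 - 2271))/(12935 - 3*(-75)) + 21964 = (-5493 + ((½)*(1/108)*15 - 2271))/(12935 + 225) + 21964 = (-5493 + (5/72 - 2271))/13160 + 21964 = (-5493 - 163507/72)*(1/13160) + 21964 = -559003/72*1/13160 + 21964 = -559003/947520 + 21964 = 20810770277/947520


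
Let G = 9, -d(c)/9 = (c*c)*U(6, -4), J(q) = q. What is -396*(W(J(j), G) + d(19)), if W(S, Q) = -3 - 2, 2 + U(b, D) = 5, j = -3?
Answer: 3861792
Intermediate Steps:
U(b, D) = 3 (U(b, D) = -2 + 5 = 3)
d(c) = -27*c² (d(c) = -9*c*c*3 = -9*c²*3 = -27*c²)
W(S, Q) = -5
-396*(W(J(j), G) + d(19)) = -396*(-5 - 27*19²) = -396*(-5 - 27*361) = -396*(-5 - 9747) = -396*(-9752) = 3861792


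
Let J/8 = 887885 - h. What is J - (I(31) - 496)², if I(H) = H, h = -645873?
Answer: 12053839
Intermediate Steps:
J = 12270064 (J = 8*(887885 - 1*(-645873)) = 8*(887885 + 645873) = 8*1533758 = 12270064)
J - (I(31) - 496)² = 12270064 - (31 - 496)² = 12270064 - 1*(-465)² = 12270064 - 1*216225 = 12270064 - 216225 = 12053839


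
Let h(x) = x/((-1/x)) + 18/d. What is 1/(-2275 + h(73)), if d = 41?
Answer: -41/311746 ≈ -0.00013152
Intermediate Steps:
h(x) = 18/41 - x² (h(x) = x/((-1/x)) + 18/41 = x*(-x) + 18*(1/41) = -x² + 18/41 = 18/41 - x²)
1/(-2275 + h(73)) = 1/(-2275 + (18/41 - 1*73²)) = 1/(-2275 + (18/41 - 1*5329)) = 1/(-2275 + (18/41 - 5329)) = 1/(-2275 - 218471/41) = 1/(-311746/41) = -41/311746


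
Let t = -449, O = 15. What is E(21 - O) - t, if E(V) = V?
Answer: 455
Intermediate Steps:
E(21 - O) - t = (21 - 1*15) - 1*(-449) = (21 - 15) + 449 = 6 + 449 = 455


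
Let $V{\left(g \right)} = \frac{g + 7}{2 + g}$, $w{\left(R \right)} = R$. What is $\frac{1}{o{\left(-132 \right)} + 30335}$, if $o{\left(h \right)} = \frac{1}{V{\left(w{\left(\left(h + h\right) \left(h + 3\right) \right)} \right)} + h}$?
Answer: $\frac{4461593}{135342389597} \approx 3.2965 \cdot 10^{-5}$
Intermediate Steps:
$V{\left(g \right)} = \frac{7 + g}{2 + g}$
$o{\left(h \right)} = \frac{1}{h + \frac{7 + 2 h \left(3 + h\right)}{2 + 2 h \left(3 + h\right)}}$ ($o{\left(h \right)} = \frac{1}{\frac{7 + \left(h + h\right) \left(h + 3\right)}{2 + \left(h + h\right) \left(h + 3\right)} + h} = \frac{1}{\frac{7 + 2 h \left(3 + h\right)}{2 + 2 h \left(3 + h\right)} + h} = \frac{1}{h + \frac{7 + 2 h \left(3 + h\right)}{2 + 2 h \left(3 + h\right)}}$)
$\frac{1}{o{\left(-132 \right)} + 30335} = \frac{1}{\frac{2 \left(1 + \left(-132\right)^{2} + 3 \left(-132\right)\right)}{7 + 2 \left(-132\right)^{3} + 8 \left(-132\right) + 8 \left(-132\right)^{2}} + 30335} = \frac{1}{\frac{2 \left(1 + 17424 - 396\right)}{7 + 2 \left(-2299968\right) - 1056 + 8 \cdot 17424} + 30335} = \frac{1}{2 \frac{1}{7 - 4599936 - 1056 + 139392} \cdot 17029 + 30335} = \frac{1}{2 \frac{1}{-4461593} \cdot 17029 + 30335} = \frac{1}{2 \left(- \frac{1}{4461593}\right) 17029 + 30335} = \frac{1}{- \frac{34058}{4461593} + 30335} = \frac{1}{\frac{135342389597}{4461593}} = \frac{4461593}{135342389597}$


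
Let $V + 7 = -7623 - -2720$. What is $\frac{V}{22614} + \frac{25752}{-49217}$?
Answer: $- \frac{412005599}{556496619} \approx -0.74036$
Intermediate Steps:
$V = -4910$ ($V = -7 - 4903 = -4910$)
$\frac{V}{22614} + \frac{25752}{-49217} = - \frac{4910}{22614} + \frac{25752}{-49217} = \left(-4910\right) \frac{1}{22614} + 25752 \left(- \frac{1}{49217}\right) = - \frac{2455}{11307} - \frac{25752}{49217} = - \frac{412005599}{556496619}$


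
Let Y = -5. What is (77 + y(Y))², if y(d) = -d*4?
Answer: 9409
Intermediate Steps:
y(d) = -4*d
(77 + y(Y))² = (77 - 4*(-5))² = (77 + 20)² = 97² = 9409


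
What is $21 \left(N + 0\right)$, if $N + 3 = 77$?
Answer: $1554$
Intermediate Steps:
$N = 74$ ($N = -3 + 77 = 74$)
$21 \left(N + 0\right) = 21 \left(74 + 0\right) = 21 \cdot 74 = 1554$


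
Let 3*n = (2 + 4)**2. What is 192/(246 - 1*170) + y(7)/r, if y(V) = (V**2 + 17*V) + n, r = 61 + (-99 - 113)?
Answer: 3828/2869 ≈ 1.3343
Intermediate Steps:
r = -151 (r = 61 - 212 = -151)
n = 12 (n = (2 + 4)**2/3 = (1/3)*6**2 = (1/3)*36 = 12)
y(V) = 12 + V**2 + 17*V (y(V) = (V**2 + 17*V) + 12 = 12 + V**2 + 17*V)
192/(246 - 1*170) + y(7)/r = 192/(246 - 1*170) + (12 + 7**2 + 17*7)/(-151) = 192/(246 - 170) + (12 + 49 + 119)*(-1/151) = 192/76 + 180*(-1/151) = 192*(1/76) - 180/151 = 48/19 - 180/151 = 3828/2869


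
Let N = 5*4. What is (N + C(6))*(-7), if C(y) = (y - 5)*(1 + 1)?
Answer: -154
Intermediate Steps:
N = 20
C(y) = -10 + 2*y (C(y) = (-5 + y)*2 = -10 + 2*y)
(N + C(6))*(-7) = (20 + (-10 + 2*6))*(-7) = (20 + (-10 + 12))*(-7) = (20 + 2)*(-7) = 22*(-7) = -154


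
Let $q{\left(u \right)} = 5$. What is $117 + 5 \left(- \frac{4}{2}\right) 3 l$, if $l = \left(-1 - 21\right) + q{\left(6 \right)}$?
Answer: $627$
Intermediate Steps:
$l = -17$ ($l = \left(-1 - 21\right) + 5 = -22 + 5 = -17$)
$117 + 5 \left(- \frac{4}{2}\right) 3 l = 117 + 5 \left(- \frac{4}{2}\right) 3 \left(-17\right) = 117 + 5 \left(\left(-4\right) \frac{1}{2}\right) 3 \left(-17\right) = 117 + 5 \left(-2\right) 3 \left(-17\right) = 117 + \left(-10\right) 3 \left(-17\right) = 117 - -510 = 117 + 510 = 627$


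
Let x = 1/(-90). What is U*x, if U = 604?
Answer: -302/45 ≈ -6.7111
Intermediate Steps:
x = -1/90 ≈ -0.011111
U*x = 604*(-1/90) = -302/45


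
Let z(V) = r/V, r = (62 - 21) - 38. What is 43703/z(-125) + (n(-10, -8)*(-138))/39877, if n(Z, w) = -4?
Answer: -217843064719/119631 ≈ -1.8210e+6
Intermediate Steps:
r = 3 (r = 41 - 38 = 3)
z(V) = 3/V
43703/z(-125) + (n(-10, -8)*(-138))/39877 = 43703/((3/(-125))) - 4*(-138)/39877 = 43703/((3*(-1/125))) + 552*(1/39877) = 43703/(-3/125) + 552/39877 = 43703*(-125/3) + 552/39877 = -5462875/3 + 552/39877 = -217843064719/119631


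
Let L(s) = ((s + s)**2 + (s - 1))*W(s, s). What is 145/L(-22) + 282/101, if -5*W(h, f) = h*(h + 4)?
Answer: 213555311/76512348 ≈ 2.7911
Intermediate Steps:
W(h, f) = -h*(4 + h)/5 (W(h, f) = -h*(h + 4)/5 = -h*(4 + h)/5)
L(s) = -s*(4 + s)*(-1 + s + 4*s**2)/5 (L(s) = ((s + s)**2 + (s - 1))*(-s*(4 + s)/5) = ((2*s)**2 + (-1 + s))*(-s*(4 + s)/5) = (4*s**2 + (-1 + s))*(-s*(4 + s)/5) = (-1 + s + 4*s**2)*(-s*(4 + s)/5) = -s*(4 + s)*(-1 + s + 4*s**2)/5)
145/L(-22) + 282/101 = 145/((-1/5*(-22)*(4 - 22)*(-1 - 22 + 4*(-22)**2))) + 282/101 = 145/((-1/5*(-22)*(-18)*(-1 - 22 + 4*484))) + 282*(1/101) = 145/((-1/5*(-22)*(-18)*(-1 - 22 + 1936))) + 282/101 = 145/((-1/5*(-22)*(-18)*1913)) + 282/101 = 145/(-757548/5) + 282/101 = 145*(-5/757548) + 282/101 = -725/757548 + 282/101 = 213555311/76512348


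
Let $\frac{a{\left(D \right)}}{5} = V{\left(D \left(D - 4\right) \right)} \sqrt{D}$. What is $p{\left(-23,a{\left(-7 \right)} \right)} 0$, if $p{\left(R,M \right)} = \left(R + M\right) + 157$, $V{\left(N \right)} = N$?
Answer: $0$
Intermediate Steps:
$a{\left(D \right)} = 5 D^{\frac{3}{2}} \left(-4 + D\right)$ ($a{\left(D \right)} = 5 D \left(D - 4\right) \sqrt{D} = 5 D \left(-4 + D\right) \sqrt{D} = 5 D^{\frac{3}{2}} \left(-4 + D\right)$)
$p{\left(R,M \right)} = 157 + M + R$ ($p{\left(R,M \right)} = \left(M + R\right) + 157 = 157 + M + R$)
$p{\left(-23,a{\left(-7 \right)} \right)} 0 = \left(157 + 5 \left(-7\right)^{\frac{3}{2}} \left(-4 - 7\right) - 23\right) 0 = \left(157 + 5 \left(- 7 i \sqrt{7}\right) \left(-11\right) - 23\right) 0 = \left(157 + 385 i \sqrt{7} - 23\right) 0 = \left(134 + 385 i \sqrt{7}\right) 0 = 0$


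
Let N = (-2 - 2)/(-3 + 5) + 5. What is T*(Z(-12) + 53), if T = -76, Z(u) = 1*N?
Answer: -4256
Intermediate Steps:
N = 3 (N = -4/2 + 5 = -4*½ + 5 = -2 + 5 = 3)
Z(u) = 3 (Z(u) = 1*3 = 3)
T*(Z(-12) + 53) = -76*(3 + 53) = -76*56 = -4256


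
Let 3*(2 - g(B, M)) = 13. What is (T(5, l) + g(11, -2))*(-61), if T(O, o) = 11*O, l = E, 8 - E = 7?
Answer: -9638/3 ≈ -3212.7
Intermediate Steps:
g(B, M) = -7/3 (g(B, M) = 2 - 1/3*13 = 2 - 13/3 = -7/3)
E = 1 (E = 8 - 1*7 = 8 - 7 = 1)
l = 1
(T(5, l) + g(11, -2))*(-61) = (11*5 - 7/3)*(-61) = (55 - 7/3)*(-61) = (158/3)*(-61) = -9638/3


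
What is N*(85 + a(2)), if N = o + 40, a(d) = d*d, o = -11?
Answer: 2581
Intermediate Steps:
a(d) = d²
N = 29 (N = -11 + 40 = 29)
N*(85 + a(2)) = 29*(85 + 2²) = 29*(85 + 4) = 29*89 = 2581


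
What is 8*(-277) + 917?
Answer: -1299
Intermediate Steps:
8*(-277) + 917 = -2216 + 917 = -1299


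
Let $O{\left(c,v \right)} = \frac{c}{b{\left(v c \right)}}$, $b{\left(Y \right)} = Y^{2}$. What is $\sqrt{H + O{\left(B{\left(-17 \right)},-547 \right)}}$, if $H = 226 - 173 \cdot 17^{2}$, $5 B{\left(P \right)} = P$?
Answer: $\frac{2 i \sqrt{1075942024814}}{9299} \approx 223.09 i$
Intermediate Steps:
$B{\left(P \right)} = \frac{P}{5}$
$O{\left(c,v \right)} = \frac{1}{c v^{2}}$ ($O{\left(c,v \right)} = \frac{c}{\left(v c\right)^{2}} = \frac{c}{\left(c v\right)^{2}} = \frac{c}{c^{2} v^{2}} = c \frac{1}{c^{2} v^{2}} = \frac{1}{c v^{2}}$)
$H = -49771$ ($H = 226 - 49997 = -49771$)
$\sqrt{H + O{\left(B{\left(-17 \right)},-547 \right)}} = \sqrt{-49771 + \frac{1}{\frac{1}{5} \left(-17\right) 299209}} = \sqrt{-49771 + \frac{1}{- \frac{17}{5}} \cdot \frac{1}{299209}} = \sqrt{-49771 - \frac{5}{5086553}} = \sqrt{- \frac{253162829368}{5086553}} = \frac{2 i \sqrt{1075942024814}}{9299}$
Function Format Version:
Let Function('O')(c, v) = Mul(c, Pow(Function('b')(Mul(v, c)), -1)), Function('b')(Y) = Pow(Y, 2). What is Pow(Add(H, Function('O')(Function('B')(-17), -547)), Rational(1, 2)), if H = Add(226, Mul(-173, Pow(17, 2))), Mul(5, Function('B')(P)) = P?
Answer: Mul(Rational(2, 9299), I, Pow(1075942024814, Rational(1, 2))) ≈ Mul(223.09, I)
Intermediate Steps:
Function('B')(P) = Mul(Rational(1, 5), P)
Function('O')(c, v) = Mul(Pow(c, -1), Pow(v, -2)) (Function('O')(c, v) = Mul(c, Pow(Pow(Mul(v, c), 2), -1)) = Mul(c, Pow(Pow(Mul(c, v), 2), -1)) = Mul(c, Pow(Mul(Pow(c, 2), Pow(v, 2)), -1)) = Mul(c, Mul(Pow(c, -2), Pow(v, -2))) = Mul(Pow(c, -1), Pow(v, -2)))
H = -49771 (H = Add(226, Mul(-173, 289)) = Add(226, -49997) = -49771)
Pow(Add(H, Function('O')(Function('B')(-17), -547)), Rational(1, 2)) = Pow(Add(-49771, Mul(Pow(Mul(Rational(1, 5), -17), -1), Pow(-547, -2))), Rational(1, 2)) = Pow(Add(-49771, Mul(Pow(Rational(-17, 5), -1), Rational(1, 299209))), Rational(1, 2)) = Pow(Add(-49771, Mul(Rational(-5, 17), Rational(1, 299209))), Rational(1, 2)) = Pow(Add(-49771, Rational(-5, 5086553)), Rational(1, 2)) = Pow(Rational(-253162829368, 5086553), Rational(1, 2)) = Mul(Rational(2, 9299), I, Pow(1075942024814, Rational(1, 2)))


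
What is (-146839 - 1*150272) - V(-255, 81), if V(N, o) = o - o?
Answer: -297111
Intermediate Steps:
V(N, o) = 0
(-146839 - 1*150272) - V(-255, 81) = (-146839 - 1*150272) - 1*0 = (-146839 - 150272) + 0 = -297111 + 0 = -297111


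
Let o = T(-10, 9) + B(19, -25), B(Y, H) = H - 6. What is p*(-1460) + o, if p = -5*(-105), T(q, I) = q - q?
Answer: -766531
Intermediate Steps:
T(q, I) = 0
B(Y, H) = -6 + H
p = 525
o = -31 (o = 0 + (-6 - 25) = 0 - 31 = -31)
p*(-1460) + o = 525*(-1460) - 31 = -766500 - 31 = -766531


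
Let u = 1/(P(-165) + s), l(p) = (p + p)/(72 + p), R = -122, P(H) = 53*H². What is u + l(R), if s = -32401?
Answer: 172083953/35263100 ≈ 4.8800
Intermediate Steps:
l(p) = 2*p/(72 + p) (l(p) = (2*p)/(72 + p) = 2*p/(72 + p))
u = 1/1410524 (u = 1/(53*(-165)² - 32401) = 1/(53*27225 - 32401) = 1/(1442925 - 32401) = 1/1410524 ≈ 7.0896e-7)
u + l(R) = 1/1410524 + 2*(-122)/(72 - 122) = 1/1410524 + 2*(-122)/(-50) = 1/1410524 + 2*(-122)*(-1/50) = 1/1410524 + 122/25 = 172083953/35263100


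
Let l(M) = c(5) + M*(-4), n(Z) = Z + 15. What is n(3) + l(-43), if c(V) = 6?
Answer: 196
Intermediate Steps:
n(Z) = 15 + Z
l(M) = 6 - 4*M (l(M) = 6 + M*(-4) = 6 - 4*M)
n(3) + l(-43) = (15 + 3) + (6 - 4*(-43)) = 18 + (6 + 172) = 18 + 178 = 196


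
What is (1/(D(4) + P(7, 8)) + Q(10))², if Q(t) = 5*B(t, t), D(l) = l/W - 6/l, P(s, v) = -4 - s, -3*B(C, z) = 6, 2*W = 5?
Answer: 1210000/11881 ≈ 101.84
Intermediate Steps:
W = 5/2 (W = (½)*5 = 5/2 ≈ 2.5000)
B(C, z) = -2 (B(C, z) = -⅓*6 = -2)
D(l) = -6/l + 2*l/5 (D(l) = l/(5/2) - 6/l = l*(⅖) - 6/l = 2*l/5 - 6/l = -6/l + 2*l/5)
Q(t) = -10 (Q(t) = 5*(-2) = -10)
(1/(D(4) + P(7, 8)) + Q(10))² = (1/((-6/4 + (⅖)*4) + (-4 - 1*7)) - 10)² = (1/((-6*¼ + 8/5) + (-4 - 7)) - 10)² = (1/((-3/2 + 8/5) - 11) - 10)² = (1/(⅒ - 11) - 10)² = (1/(-109/10) - 10)² = (-10/109 - 10)² = (-1100/109)² = 1210000/11881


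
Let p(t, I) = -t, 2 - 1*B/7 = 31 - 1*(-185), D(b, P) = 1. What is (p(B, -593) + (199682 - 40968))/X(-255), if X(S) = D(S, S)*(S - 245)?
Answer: -40053/125 ≈ -320.42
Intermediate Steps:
B = -1498 (B = 14 - 7*(31 - 1*(-185)) = 14 - 7*(31 + 185) = 14 - 7*216 = 14 - 1512 = -1498)
X(S) = -245 + S (X(S) = 1*(S - 245) = 1*(-245 + S) = -245 + S)
(p(B, -593) + (199682 - 40968))/X(-255) = (-1*(-1498) + (199682 - 40968))/(-245 - 255) = (1498 + 158714)/(-500) = 160212*(-1/500) = -40053/125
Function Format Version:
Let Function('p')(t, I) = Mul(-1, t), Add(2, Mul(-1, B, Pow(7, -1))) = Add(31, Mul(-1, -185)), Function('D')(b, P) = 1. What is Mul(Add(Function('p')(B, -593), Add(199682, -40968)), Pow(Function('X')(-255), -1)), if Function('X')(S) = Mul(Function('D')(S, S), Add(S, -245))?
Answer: Rational(-40053, 125) ≈ -320.42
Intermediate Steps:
B = -1498 (B = Add(14, Mul(-7, Add(31, Mul(-1, -185)))) = Add(14, Mul(-7, Add(31, 185))) = Add(14, Mul(-7, 216)) = Add(14, -1512) = -1498)
Function('X')(S) = Add(-245, S) (Function('X')(S) = Mul(1, Add(S, -245)) = Mul(1, Add(-245, S)) = Add(-245, S))
Mul(Add(Function('p')(B, -593), Add(199682, -40968)), Pow(Function('X')(-255), -1)) = Mul(Add(Mul(-1, -1498), Add(199682, -40968)), Pow(Add(-245, -255), -1)) = Mul(Add(1498, 158714), Pow(-500, -1)) = Mul(160212, Rational(-1, 500)) = Rational(-40053, 125)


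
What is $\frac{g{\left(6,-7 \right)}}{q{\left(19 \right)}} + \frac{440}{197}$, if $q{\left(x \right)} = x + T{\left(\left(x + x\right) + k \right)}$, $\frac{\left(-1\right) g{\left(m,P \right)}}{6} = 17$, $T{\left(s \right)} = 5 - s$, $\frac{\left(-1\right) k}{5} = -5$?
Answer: $\frac{12418}{2561} \approx 4.8489$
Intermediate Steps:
$k = 25$ ($k = \left(-5\right) \left(-5\right) = 25$)
$g{\left(m,P \right)} = -102$ ($g{\left(m,P \right)} = \left(-6\right) 17 = -102$)
$q{\left(x \right)} = -20 - x$ ($q{\left(x \right)} = x - \left(20 + 2 x\right) = -20 - x$)
$\frac{g{\left(6,-7 \right)}}{q{\left(19 \right)}} + \frac{440}{197} = - \frac{102}{-20 - 19} + \frac{440}{197} = - \frac{102}{-20 - 19} + 440 \cdot \frac{1}{197} = - \frac{102}{-39} + \frac{440}{197} = \left(-102\right) \left(- \frac{1}{39}\right) + \frac{440}{197} = \frac{34}{13} + \frac{440}{197} = \frac{12418}{2561}$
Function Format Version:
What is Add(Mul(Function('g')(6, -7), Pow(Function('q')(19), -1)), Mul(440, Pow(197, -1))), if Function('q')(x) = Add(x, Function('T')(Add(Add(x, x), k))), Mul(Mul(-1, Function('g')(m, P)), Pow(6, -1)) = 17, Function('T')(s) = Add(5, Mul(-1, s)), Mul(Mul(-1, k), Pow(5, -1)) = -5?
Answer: Rational(12418, 2561) ≈ 4.8489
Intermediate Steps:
k = 25 (k = Mul(-5, -5) = 25)
Function('g')(m, P) = -102 (Function('g')(m, P) = Mul(-6, 17) = -102)
Function('q')(x) = Add(-20, Mul(-1, x)) (Function('q')(x) = Add(x, Add(5, Mul(-1, Add(Add(x, x), 25)))) = Add(x, Add(5, Mul(-1, Add(Mul(2, x), 25)))) = Add(x, Add(5, Mul(-1, Add(25, Mul(2, x))))) = Add(x, Add(5, Add(-25, Mul(-2, x)))) = Add(x, Add(-20, Mul(-2, x))) = Add(-20, Mul(-1, x)))
Add(Mul(Function('g')(6, -7), Pow(Function('q')(19), -1)), Mul(440, Pow(197, -1))) = Add(Mul(-102, Pow(Add(-20, Mul(-1, 19)), -1)), Mul(440, Pow(197, -1))) = Add(Mul(-102, Pow(Add(-20, -19), -1)), Mul(440, Rational(1, 197))) = Add(Mul(-102, Pow(-39, -1)), Rational(440, 197)) = Add(Mul(-102, Rational(-1, 39)), Rational(440, 197)) = Add(Rational(34, 13), Rational(440, 197)) = Rational(12418, 2561)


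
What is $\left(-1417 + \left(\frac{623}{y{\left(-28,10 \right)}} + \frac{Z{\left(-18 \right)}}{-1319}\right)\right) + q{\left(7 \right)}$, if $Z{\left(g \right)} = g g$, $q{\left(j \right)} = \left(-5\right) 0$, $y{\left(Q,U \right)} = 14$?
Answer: $- \frac{3621303}{2638} \approx -1372.7$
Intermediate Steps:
$q{\left(j \right)} = 0$
$Z{\left(g \right)} = g^{2}$
$\left(-1417 + \left(\frac{623}{y{\left(-28,10 \right)}} + \frac{Z{\left(-18 \right)}}{-1319}\right)\right) + q{\left(7 \right)} = \left(-1417 + \left(\frac{623}{14} + \frac{\left(-18\right)^{2}}{-1319}\right)\right) + 0 = \left(-1417 + \left(623 \cdot \frac{1}{14} + 324 \left(- \frac{1}{1319}\right)\right)\right) + 0 = \left(-1417 + \left(\frac{89}{2} - \frac{324}{1319}\right)\right) + 0 = \left(-1417 + \frac{116743}{2638}\right) + 0 = - \frac{3621303}{2638} + 0 = - \frac{3621303}{2638}$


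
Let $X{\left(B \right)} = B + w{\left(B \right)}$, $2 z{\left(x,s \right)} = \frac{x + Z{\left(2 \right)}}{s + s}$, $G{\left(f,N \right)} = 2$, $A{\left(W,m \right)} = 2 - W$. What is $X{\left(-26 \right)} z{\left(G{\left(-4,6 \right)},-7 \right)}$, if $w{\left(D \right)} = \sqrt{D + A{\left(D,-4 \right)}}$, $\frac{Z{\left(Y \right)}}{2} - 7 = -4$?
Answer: $\frac{52}{7} - \frac{2 \sqrt{2}}{7} \approx 7.0245$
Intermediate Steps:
$Z{\left(Y \right)} = 6$ ($Z{\left(Y \right)} = 14 + 2 \left(-4\right) = 14 - 8 = 6$)
$w{\left(D \right)} = \sqrt{2}$ ($w{\left(D \right)} = \sqrt{D - \left(-2 + D\right)} = \sqrt{2}$)
$z{\left(x,s \right)} = \frac{6 + x}{4 s}$ ($z{\left(x,s \right)} = \frac{\left(x + 6\right) \frac{1}{s + s}}{2} = \frac{\left(6 + x\right) \frac{1}{2 s}}{2} = \frac{\frac{1}{2} \frac{1}{s} \left(6 + x\right)}{2} = \frac{6 + x}{4 s}$)
$X{\left(B \right)} = B + \sqrt{2}$
$X{\left(-26 \right)} z{\left(G{\left(-4,6 \right)},-7 \right)} = \left(-26 + \sqrt{2}\right) \frac{6 + 2}{4 \left(-7\right)} = \left(-26 + \sqrt{2}\right) \frac{1}{4} \left(- \frac{1}{7}\right) 8 = \left(-26 + \sqrt{2}\right) \left(- \frac{2}{7}\right) = \frac{52}{7} - \frac{2 \sqrt{2}}{7}$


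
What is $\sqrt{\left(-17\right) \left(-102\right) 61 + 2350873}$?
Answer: $\sqrt{2456647} \approx 1567.4$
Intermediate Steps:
$\sqrt{\left(-17\right) \left(-102\right) 61 + 2350873} = \sqrt{1734 \cdot 61 + 2350873} = \sqrt{105774 + 2350873} = \sqrt{2456647}$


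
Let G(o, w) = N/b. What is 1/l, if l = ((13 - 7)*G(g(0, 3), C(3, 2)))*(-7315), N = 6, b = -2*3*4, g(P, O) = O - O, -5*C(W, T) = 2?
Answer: 2/21945 ≈ 9.1137e-5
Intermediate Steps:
C(W, T) = -2/5 (C(W, T) = -1/5*2 = -2/5)
g(P, O) = 0
b = -24 (b = -6*4 = -24)
G(o, w) = -1/4 (G(o, w) = 6/(-24) = 6*(-1/24) = -1/4)
l = 21945/2 (l = ((13 - 7)*(-1/4))*(-7315) = (6*(-1/4))*(-7315) = -3/2*(-7315) = 21945/2 ≈ 10973.)
1/l = 1/(21945/2) = 2/21945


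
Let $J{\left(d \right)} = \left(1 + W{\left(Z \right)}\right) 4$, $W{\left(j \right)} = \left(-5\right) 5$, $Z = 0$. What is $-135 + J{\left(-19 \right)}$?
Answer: $-231$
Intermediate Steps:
$W{\left(j \right)} = -25$
$J{\left(d \right)} = -96$ ($J{\left(d \right)} = \left(1 - 25\right) 4 = \left(-24\right) 4 = -96$)
$-135 + J{\left(-19 \right)} = -135 - 96 = -231$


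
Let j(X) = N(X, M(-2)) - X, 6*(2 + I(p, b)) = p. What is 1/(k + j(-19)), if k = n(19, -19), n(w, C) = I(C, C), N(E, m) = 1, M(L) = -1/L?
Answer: 6/89 ≈ 0.067416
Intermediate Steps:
I(p, b) = -2 + p/6
j(X) = 1 - X
n(w, C) = -2 + C/6
k = -31/6 (k = -2 + (⅙)*(-19) = -2 - 19/6 = -31/6 ≈ -5.1667)
1/(k + j(-19)) = 1/(-31/6 + (1 - 1*(-19))) = 1/(-31/6 + (1 + 19)) = 1/(-31/6 + 20) = 1/(89/6) = 6/89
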